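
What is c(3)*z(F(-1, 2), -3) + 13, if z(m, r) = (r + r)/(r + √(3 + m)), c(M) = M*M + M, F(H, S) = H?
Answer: 307/7 + 72*√2/7 ≈ 58.403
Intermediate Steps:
c(M) = M + M² (c(M) = M² + M = M + M²)
z(m, r) = 2*r/(r + √(3 + m)) (z(m, r) = (2*r)/(r + √(3 + m)) = 2*r/(r + √(3 + m)))
c(3)*z(F(-1, 2), -3) + 13 = (3*(1 + 3))*(2*(-3)/(-3 + √(3 - 1))) + 13 = (3*4)*(2*(-3)/(-3 + √2)) + 13 = 12*(-6/(-3 + √2)) + 13 = -72/(-3 + √2) + 13 = 13 - 72/(-3 + √2)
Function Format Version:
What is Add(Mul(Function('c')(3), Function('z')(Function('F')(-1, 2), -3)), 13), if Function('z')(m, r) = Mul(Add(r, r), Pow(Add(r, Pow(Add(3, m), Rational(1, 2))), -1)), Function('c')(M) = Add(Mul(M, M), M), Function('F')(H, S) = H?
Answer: Add(Rational(307, 7), Mul(Rational(72, 7), Pow(2, Rational(1, 2)))) ≈ 58.403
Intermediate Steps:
Function('c')(M) = Add(M, Pow(M, 2)) (Function('c')(M) = Add(Pow(M, 2), M) = Add(M, Pow(M, 2)))
Function('z')(m, r) = Mul(2, r, Pow(Add(r, Pow(Add(3, m), Rational(1, 2))), -1)) (Function('z')(m, r) = Mul(Mul(2, r), Pow(Add(r, Pow(Add(3, m), Rational(1, 2))), -1)) = Mul(2, r, Pow(Add(r, Pow(Add(3, m), Rational(1, 2))), -1)))
Add(Mul(Function('c')(3), Function('z')(Function('F')(-1, 2), -3)), 13) = Add(Mul(Mul(3, Add(1, 3)), Mul(2, -3, Pow(Add(-3, Pow(Add(3, -1), Rational(1, 2))), -1))), 13) = Add(Mul(Mul(3, 4), Mul(2, -3, Pow(Add(-3, Pow(2, Rational(1, 2))), -1))), 13) = Add(Mul(12, Mul(-6, Pow(Add(-3, Pow(2, Rational(1, 2))), -1))), 13) = Add(Mul(-72, Pow(Add(-3, Pow(2, Rational(1, 2))), -1)), 13) = Add(13, Mul(-72, Pow(Add(-3, Pow(2, Rational(1, 2))), -1)))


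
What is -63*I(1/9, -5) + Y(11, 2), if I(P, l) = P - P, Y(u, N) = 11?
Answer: 11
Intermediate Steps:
I(P, l) = 0
-63*I(1/9, -5) + Y(11, 2) = -63*0 + 11 = 0 + 11 = 11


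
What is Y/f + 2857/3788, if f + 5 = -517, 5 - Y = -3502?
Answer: -1965527/329556 ≈ -5.9642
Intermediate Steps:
Y = 3507 (Y = 5 - 1*(-3502) = 5 + 3502 = 3507)
f = -522 (f = -5 - 517 = -522)
Y/f + 2857/3788 = 3507/(-522) + 2857/3788 = 3507*(-1/522) + 2857*(1/3788) = -1169/174 + 2857/3788 = -1965527/329556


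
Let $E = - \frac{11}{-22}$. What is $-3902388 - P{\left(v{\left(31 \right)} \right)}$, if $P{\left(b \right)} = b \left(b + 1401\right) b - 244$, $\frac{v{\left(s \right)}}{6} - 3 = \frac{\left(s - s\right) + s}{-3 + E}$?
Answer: $- \frac{1022407852}{125} \approx -8.1793 \cdot 10^{6}$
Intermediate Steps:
$E = \frac{1}{2}$ ($E = \left(-11\right) \left(- \frac{1}{22}\right) = \frac{1}{2} \approx 0.5$)
$v{\left(s \right)} = 18 - \frac{12 s}{5}$ ($v{\left(s \right)} = 18 + 6 \frac{\left(s - s\right) + s}{-3 + \frac{1}{2}} = 18 + 6 \frac{0 + s}{- \frac{5}{2}} = 18 + 6 s \left(- \frac{2}{5}\right) = 18 + 6 \left(- \frac{2 s}{5}\right) = 18 - \frac{12 s}{5}$)
$P{\left(b \right)} = -244 + b^{2} \left(1401 + b\right)$ ($P{\left(b \right)} = b \left(1401 + b\right) b - 244 = b^{2} \left(1401 + b\right) - 244 = -244 + b^{2} \left(1401 + b\right)$)
$-3902388 - P{\left(v{\left(31 \right)} \right)} = -3902388 - \left(-244 + \left(18 - \frac{372}{5}\right)^{3} + 1401 \left(18 - \frac{372}{5}\right)^{2}\right) = -3902388 - \left(-244 + \left(- \frac{282}{5}\right)^{3} + 1401 \left(- \frac{282}{5}\right)^{2}\right) = -3902388 - \left(-244 - \frac{22425768}{125} + 1401 \cdot \frac{79524}{25}\right) = -3902388 - \left(-244 - \frac{22425768}{125} + \frac{111413124}{25}\right) = -3902388 - \frac{534609352}{125} = - \frac{1022407852}{125}$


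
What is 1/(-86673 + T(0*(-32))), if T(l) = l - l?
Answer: -1/86673 ≈ -1.1538e-5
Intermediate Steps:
T(l) = 0
1/(-86673 + T(0*(-32))) = 1/(-86673 + 0) = 1/(-86673) = -1/86673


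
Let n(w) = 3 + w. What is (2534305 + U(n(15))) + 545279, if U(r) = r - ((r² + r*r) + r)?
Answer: 3078936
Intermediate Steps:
U(r) = -2*r² (U(r) = r - ((r² + r²) + r) = r - (2*r² + r) = r - (r + 2*r²) = r + (-r - 2*r²) = -2*r²)
(2534305 + U(n(15))) + 545279 = (2534305 - 2*(3 + 15)²) + 545279 = (2534305 - 2*18²) + 545279 = (2534305 - 2*324) + 545279 = (2534305 - 648) + 545279 = 2533657 + 545279 = 3078936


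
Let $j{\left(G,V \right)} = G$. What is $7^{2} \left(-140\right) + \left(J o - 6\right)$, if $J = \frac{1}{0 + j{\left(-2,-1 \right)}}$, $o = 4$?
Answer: $-6868$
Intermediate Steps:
$J = - \frac{1}{2}$ ($J = \frac{1}{0 - 2} = \frac{1}{-2} = - \frac{1}{2} \approx -0.5$)
$7^{2} \left(-140\right) + \left(J o - 6\right) = 7^{2} \left(-140\right) - 8 = 49 \left(-140\right) - 8 = -6860 - 8 = -6868$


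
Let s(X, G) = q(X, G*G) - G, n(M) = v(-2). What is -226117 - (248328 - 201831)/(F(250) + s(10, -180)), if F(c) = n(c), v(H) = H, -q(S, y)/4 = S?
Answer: -10416881/46 ≈ -2.2645e+5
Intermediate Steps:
q(S, y) = -4*S
n(M) = -2
F(c) = -2
s(X, G) = -G - 4*X (s(X, G) = -4*X - G = -G - 4*X)
-226117 - (248328 - 201831)/(F(250) + s(10, -180)) = -226117 - (248328 - 201831)/(-2 + (-1*(-180) - 4*10)) = -226117 - 46497/(-2 + (180 - 40)) = -226117 - 46497/(-2 + 140) = -226117 - 46497/138 = -226117 - 1*15499/46 = -226117 - 15499/46 = -10416881/46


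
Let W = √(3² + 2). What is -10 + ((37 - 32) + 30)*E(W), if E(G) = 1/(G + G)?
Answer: -10 + 35*√11/22 ≈ -4.7235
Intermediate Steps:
W = √11 (W = √(9 + 2) = √11 ≈ 3.3166)
E(G) = 1/(2*G)
-10 + ((37 - 32) + 30)*E(W) = -10 + ((37 - 32) + 30)*(1/(2*(√11))) = -10 + (5 + 30)*((√11/11)/2) = -10 + 35*(√11/22) = -10 + 35*√11/22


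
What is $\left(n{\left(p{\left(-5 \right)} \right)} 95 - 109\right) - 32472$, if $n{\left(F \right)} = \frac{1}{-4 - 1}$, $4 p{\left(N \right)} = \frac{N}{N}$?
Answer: $-32600$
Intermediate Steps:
$p{\left(N \right)} = \frac{1}{4}$ ($p{\left(N \right)} = \frac{N \frac{1}{N}}{4} = \frac{1}{4} \cdot 1 = \frac{1}{4}$)
$n{\left(F \right)} = - \frac{1}{5}$ ($n{\left(F \right)} = \frac{1}{-5} = - \frac{1}{5}$)
$\left(n{\left(p{\left(-5 \right)} \right)} 95 - 109\right) - 32472 = \left(\left(- \frac{1}{5}\right) 95 - 109\right) - 32472 = \left(-19 - 109\right) - 32472 = -128 - 32472 = -32600$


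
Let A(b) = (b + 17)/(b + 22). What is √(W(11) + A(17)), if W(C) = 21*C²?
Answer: √3866187/39 ≈ 50.417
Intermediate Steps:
A(b) = (17 + b)/(22 + b)
√(W(11) + A(17)) = √(21*11² + (17 + 17)/(22 + 17)) = √(21*121 + 34/39) = √(2541 + (1/39)*34) = √(2541 + 34/39) = √(99133/39) = √3866187/39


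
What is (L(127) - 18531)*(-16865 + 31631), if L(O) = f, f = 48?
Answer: -272919978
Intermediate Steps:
L(O) = 48
(L(127) - 18531)*(-16865 + 31631) = (48 - 18531)*(-16865 + 31631) = -18483*14766 = -272919978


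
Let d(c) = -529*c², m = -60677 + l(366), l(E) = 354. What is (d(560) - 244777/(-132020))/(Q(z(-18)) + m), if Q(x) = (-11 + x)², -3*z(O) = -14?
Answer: 197112405989007/71626922920 ≈ 2751.9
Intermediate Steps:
z(O) = 14/3 (z(O) = -⅓*(-14) = 14/3)
m = -60323 (m = -60677 + 354 = -60323)
(d(560) - 244777/(-132020))/(Q(z(-18)) + m) = (-529*560² - 244777/(-132020))/((-11 + 14/3)² - 60323) = (-529*313600 - 244777*(-1/132020))/((-19/3)² - 60323) = (-165894400 + 244777/132020)/(361/9 - 60323) = -21901378443223/(132020*(-542546/9)) = -21901378443223/132020*(-9/542546) = 197112405989007/71626922920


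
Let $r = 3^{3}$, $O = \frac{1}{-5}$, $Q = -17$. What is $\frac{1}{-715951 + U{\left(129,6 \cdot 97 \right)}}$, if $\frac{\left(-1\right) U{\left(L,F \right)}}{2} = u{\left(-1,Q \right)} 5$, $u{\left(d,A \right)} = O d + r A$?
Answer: $- \frac{1}{711363} \approx -1.4058 \cdot 10^{-6}$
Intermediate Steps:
$O = - \frac{1}{5} \approx -0.2$
$r = 27$
$u{\left(d,A \right)} = 27 A - \frac{d}{5}$ ($u{\left(d,A \right)} = - \frac{d}{5} + 27 A = 27 A - \frac{d}{5}$)
$U{\left(L,F \right)} = 4588$ ($U{\left(L,F \right)} = - 2 \left(27 \left(-17\right) - - \frac{1}{5}\right) 5 = - 2 \left(-459 + \frac{1}{5}\right) 5 = - 2 \left(\left(- \frac{2294}{5}\right) 5\right) = \left(-2\right) \left(-2294\right) = 4588$)
$\frac{1}{-715951 + U{\left(129,6 \cdot 97 \right)}} = \frac{1}{-715951 + 4588} = \frac{1}{-711363} = - \frac{1}{711363}$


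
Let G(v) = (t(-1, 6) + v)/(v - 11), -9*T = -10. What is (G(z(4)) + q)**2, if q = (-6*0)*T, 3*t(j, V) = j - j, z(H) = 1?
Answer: 1/100 ≈ 0.010000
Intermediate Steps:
T = 10/9 (T = -1/9*(-10) = 10/9 ≈ 1.1111)
t(j, V) = 0 (t(j, V) = (j - j)/3 = (1/3)*0 = 0)
q = 0 (q = -6*0*(10/9) = 0*(10/9) = 0)
G(v) = v/(-11 + v) (G(v) = (0 + v)/(v - 11) = v/(-11 + v))
(G(z(4)) + q)**2 = (1/(-11 + 1) + 0)**2 = (1/(-10) + 0)**2 = (1*(-1/10) + 0)**2 = (-1/10 + 0)**2 = (-1/10)**2 = 1/100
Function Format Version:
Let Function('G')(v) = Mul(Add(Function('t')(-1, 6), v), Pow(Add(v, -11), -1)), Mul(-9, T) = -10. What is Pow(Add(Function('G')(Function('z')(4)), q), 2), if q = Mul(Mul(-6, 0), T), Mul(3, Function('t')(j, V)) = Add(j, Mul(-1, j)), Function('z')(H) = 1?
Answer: Rational(1, 100) ≈ 0.010000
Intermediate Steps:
T = Rational(10, 9) (T = Mul(Rational(-1, 9), -10) = Rational(10, 9) ≈ 1.1111)
Function('t')(j, V) = 0 (Function('t')(j, V) = Mul(Rational(1, 3), Add(j, Mul(-1, j))) = Mul(Rational(1, 3), 0) = 0)
q = 0 (q = Mul(Mul(-6, 0), Rational(10, 9)) = Mul(0, Rational(10, 9)) = 0)
Function('G')(v) = Mul(v, Pow(Add(-11, v), -1)) (Function('G')(v) = Mul(Add(0, v), Pow(Add(v, -11), -1)) = Mul(v, Pow(Add(-11, v), -1)))
Pow(Add(Function('G')(Function('z')(4)), q), 2) = Pow(Add(Mul(1, Pow(Add(-11, 1), -1)), 0), 2) = Pow(Add(Mul(1, Pow(-10, -1)), 0), 2) = Pow(Add(Mul(1, Rational(-1, 10)), 0), 2) = Pow(Add(Rational(-1, 10), 0), 2) = Pow(Rational(-1, 10), 2) = Rational(1, 100)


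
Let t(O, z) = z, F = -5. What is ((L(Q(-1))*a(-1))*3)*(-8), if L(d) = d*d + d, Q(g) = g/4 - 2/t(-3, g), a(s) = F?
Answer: 1155/2 ≈ 577.50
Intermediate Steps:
a(s) = -5
Q(g) = -2/g + g/4 (Q(g) = g/4 - 2/g = -2/g + g/4)
L(d) = d + d**2 (L(d) = d**2 + d = d + d**2)
((L(Q(-1))*a(-1))*3)*(-8) = ((((-2/(-1) + (1/4)*(-1))*(1 + (-2/(-1) + (1/4)*(-1))))*(-5))*3)*(-8) = ((((-2*(-1) - 1/4)*(1 + (-2*(-1) - 1/4)))*(-5))*3)*(-8) = ((((2 - 1/4)*(1 + (2 - 1/4)))*(-5))*3)*(-8) = (((7*(1 + 7/4)/4)*(-5))*3)*(-8) = ((((7/4)*(11/4))*(-5))*3)*(-8) = (((77/16)*(-5))*3)*(-8) = -385/16*3*(-8) = -1155/16*(-8) = 1155/2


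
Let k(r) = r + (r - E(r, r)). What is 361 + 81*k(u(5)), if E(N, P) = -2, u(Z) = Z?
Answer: 1333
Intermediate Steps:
k(r) = 2 + 2*r (k(r) = r + (r - 1*(-2)) = r + (r + 2) = r + (2 + r) = 2 + 2*r)
361 + 81*k(u(5)) = 361 + 81*(2 + 2*5) = 361 + 81*(2 + 10) = 361 + 81*12 = 361 + 972 = 1333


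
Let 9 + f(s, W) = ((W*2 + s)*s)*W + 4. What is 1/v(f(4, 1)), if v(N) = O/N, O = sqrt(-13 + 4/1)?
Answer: -19*I/3 ≈ -6.3333*I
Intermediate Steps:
f(s, W) = -5 + W*s*(s + 2*W) (f(s, W) = -9 + (((W*2 + s)*s)*W + 4) = -9 + (((2*W + s)*s)*W + 4) = -9 + (((s + 2*W)*s)*W + 4) = -9 + ((s*(s + 2*W))*W + 4) = -9 + (W*s*(s + 2*W) + 4) = -9 + (4 + W*s*(s + 2*W)) = -5 + W*s*(s + 2*W))
O = 3*I (O = sqrt(-13 + 4*1) = sqrt(-13 + 4) = sqrt(-9) = 3*I ≈ 3.0*I)
v(N) = 3*I/N (v(N) = (3*I)/N = 3*I/N)
1/v(f(4, 1)) = 1/(3*I/(-5 + 1*4**2 + 2*4*1**2)) = 1/(3*I/(-5 + 1*16 + 2*4*1)) = 1/(3*I/(-5 + 16 + 8)) = 1/(3*I/19) = -19*I/3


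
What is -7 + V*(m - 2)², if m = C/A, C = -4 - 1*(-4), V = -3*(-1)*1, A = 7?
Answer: 5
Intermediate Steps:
V = 3 (V = 3*1 = 3)
C = 0 (C = -4 + 4 = 0)
m = 0 (m = 0/7 = 0*(⅐) = 0)
-7 + V*(m - 2)² = -7 + 3*(0 - 2)² = -7 + 3*(-2)² = -7 + 3*4 = -7 + 12 = 5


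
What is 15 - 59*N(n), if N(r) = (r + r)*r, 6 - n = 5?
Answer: -103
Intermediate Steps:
n = 1 (n = 6 - 1*5 = 6 - 5 = 1)
N(r) = 2*r² (N(r) = (2*r)*r = 2*r²)
15 - 59*N(n) = 15 - 118*1² = 15 - 118 = -103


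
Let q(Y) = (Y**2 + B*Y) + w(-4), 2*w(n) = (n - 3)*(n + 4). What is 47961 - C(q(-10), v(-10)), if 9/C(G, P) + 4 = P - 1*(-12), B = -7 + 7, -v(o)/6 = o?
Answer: 3261339/68 ≈ 47961.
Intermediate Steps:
v(o) = -6*o
B = 0
w(n) = (-3 + n)*(4 + n)/2 (w(n) = ((n - 3)*(n + 4))/2 = ((-3 + n)*(4 + n))/2 = (-3 + n)*(4 + n)/2)
q(Y) = Y**2 (q(Y) = (Y**2 + 0*Y) + (-6 + (1/2)*(-4) + (1/2)*(-4)**2) = (Y**2 + 0) + (-6 - 2 + (1/2)*16) = Y**2 + (-6 - 2 + 8) = Y**2 + 0 = Y**2)
C(G, P) = 9/(8 + P) (C(G, P) = 9/(-4 + (P - 1*(-12))) = 9/(-4 + (P + 12)) = 9/(-4 + (12 + P)) = 9/(8 + P))
47961 - C(q(-10), v(-10)) = 47961 - 9/(8 - 6*(-10)) = 47961 - 9/(8 + 60) = 47961 - 9/68 = 3261339/68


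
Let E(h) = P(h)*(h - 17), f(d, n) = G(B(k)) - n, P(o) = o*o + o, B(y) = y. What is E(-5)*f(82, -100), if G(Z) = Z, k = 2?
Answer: -44880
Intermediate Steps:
P(o) = o + o**2 (P(o) = o**2 + o = o + o**2)
f(d, n) = 2 - n
E(h) = h*(1 + h)*(-17 + h) (E(h) = (h*(1 + h))*(h - 17) = (h*(1 + h))*(-17 + h) = h*(1 + h)*(-17 + h))
E(-5)*f(82, -100) = (-5*(1 - 5)*(-17 - 5))*(2 - 1*(-100)) = (-5*(-4)*(-22))*(2 + 100) = -440*102 = -44880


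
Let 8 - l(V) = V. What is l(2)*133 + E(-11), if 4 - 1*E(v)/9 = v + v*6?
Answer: 1527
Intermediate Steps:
l(V) = 8 - V
E(v) = 36 - 63*v (E(v) = 36 - 9*(v + v*6) = 36 - 9*(v + 6*v) = 36 - 63*v)
l(2)*133 + E(-11) = (8 - 1*2)*133 + (36 - 63*(-11)) = (8 - 2)*133 + (36 + 693) = 6*133 + 729 = 798 + 729 = 1527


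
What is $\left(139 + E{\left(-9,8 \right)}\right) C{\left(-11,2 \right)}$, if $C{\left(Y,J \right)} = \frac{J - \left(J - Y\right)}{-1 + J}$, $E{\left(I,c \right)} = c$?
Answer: $-1617$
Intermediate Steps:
$C{\left(Y,J \right)} = \frac{Y}{-1 + J}$
$\left(139 + E{\left(-9,8 \right)}\right) C{\left(-11,2 \right)} = \left(139 + 8\right) \left(- \frac{11}{-1 + 2}\right) = 147 \left(- \frac{11}{1}\right) = 147 \left(\left(-11\right) 1\right) = 147 \left(-11\right) = -1617$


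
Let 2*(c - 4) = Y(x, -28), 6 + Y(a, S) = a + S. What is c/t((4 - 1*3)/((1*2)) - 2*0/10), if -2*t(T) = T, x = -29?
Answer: 110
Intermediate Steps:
Y(a, S) = -6 + S + a (Y(a, S) = -6 + (a + S) = -6 + (S + a) = -6 + S + a)
t(T) = -T/2
c = -55/2 (c = 4 + (-6 - 28 - 29)/2 = 4 + (½)*(-63) = 4 - 63/2 = -55/2 ≈ -27.500)
c/t((4 - 1*3)/((1*2)) - 2*0/10) = -55*(-2/((4 - 1*3)/((1*2)) - 2*0/10))/2 = -55*(-2/((4 - 3)/2 + 0*(⅒)))/2 = -55*(-2/(1*(½) + 0))/2 = -55*(-2/(½ + 0))/2 = -55/(2*((-½*½))) = -55/(2*(-¼)) = -55/2*(-4) = 110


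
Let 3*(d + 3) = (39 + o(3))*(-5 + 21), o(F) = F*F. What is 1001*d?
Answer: 253253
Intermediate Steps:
o(F) = F²
d = 253 (d = -3 + ((39 + 3²)*(-5 + 21))/3 = -3 + ((39 + 9)*16)/3 = -3 + (48*16)/3 = -3 + (⅓)*768 = -3 + 256 = 253)
1001*d = 1001*253 = 253253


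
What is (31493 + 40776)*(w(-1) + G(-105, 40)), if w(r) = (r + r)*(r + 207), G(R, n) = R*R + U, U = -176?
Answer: 754271553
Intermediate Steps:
G(R, n) = -176 + R² (G(R, n) = R*R - 176 = R² - 176 = -176 + R²)
w(r) = 2*r*(207 + r) (w(r) = (2*r)*(207 + r) = 2*r*(207 + r))
(31493 + 40776)*(w(-1) + G(-105, 40)) = (31493 + 40776)*(2*(-1)*(207 - 1) + (-176 + (-105)²)) = 72269*(2*(-1)*206 + (-176 + 11025)) = 72269*(-412 + 10849) = 72269*10437 = 754271553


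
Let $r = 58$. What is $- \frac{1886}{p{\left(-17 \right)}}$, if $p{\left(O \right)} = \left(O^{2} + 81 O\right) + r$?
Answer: $\frac{943}{515} \approx 1.8311$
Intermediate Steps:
$p{\left(O \right)} = 58 + O^{2} + 81 O$ ($p{\left(O \right)} = \left(O^{2} + 81 O\right) + 58 = 58 + O^{2} + 81 O$)
$- \frac{1886}{p{\left(-17 \right)}} = - \frac{1886}{58 + \left(-17\right)^{2} + 81 \left(-17\right)} = - \frac{1886}{58 + 289 - 1377} = - \frac{1886}{-1030} = \left(-1886\right) \left(- \frac{1}{1030}\right) = \frac{943}{515}$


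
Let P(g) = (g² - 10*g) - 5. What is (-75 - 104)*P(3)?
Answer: 4654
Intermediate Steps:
P(g) = -5 + g² - 10*g
(-75 - 104)*P(3) = (-75 - 104)*(-5 + 3² - 10*3) = -179*(-5 + 9 - 30) = -179*(-26) = 4654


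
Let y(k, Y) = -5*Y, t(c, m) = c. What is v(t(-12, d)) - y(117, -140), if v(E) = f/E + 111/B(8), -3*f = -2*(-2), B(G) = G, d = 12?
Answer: -49393/72 ≈ -686.01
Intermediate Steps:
f = -4/3 (f = -(-2)*(-2)/3 = -⅓*4 = -4/3 ≈ -1.3333)
v(E) = 111/8 - 4/(3*E) (v(E) = -4/(3*E) + 111/8 = 111/8 - 4/(3*E))
v(t(-12, d)) - y(117, -140) = (1/24)*(-32 + 333*(-12))/(-12) - (-5)*(-140) = (1/24)*(-1/12)*(-32 - 3996) - 1*700 = (1/24)*(-1/12)*(-4028) - 700 = 1007/72 - 700 = -49393/72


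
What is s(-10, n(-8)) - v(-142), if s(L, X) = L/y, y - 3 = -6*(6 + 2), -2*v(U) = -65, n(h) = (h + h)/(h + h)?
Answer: -581/18 ≈ -32.278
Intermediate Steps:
n(h) = 1 (n(h) = (2*h)/((2*h)) = (2*h)*(1/(2*h)) = 1)
v(U) = 65/2 (v(U) = -1/2*(-65) = 65/2)
y = -45 (y = 3 - 6*(6 + 2) = 3 - 6*8 = 3 - 48 = -45)
s(L, X) = -L/45 (s(L, X) = L/(-45) = L*(-1/45) = -L/45)
s(-10, n(-8)) - v(-142) = -1/45*(-10) - 1*65/2 = 2/9 - 65/2 = -581/18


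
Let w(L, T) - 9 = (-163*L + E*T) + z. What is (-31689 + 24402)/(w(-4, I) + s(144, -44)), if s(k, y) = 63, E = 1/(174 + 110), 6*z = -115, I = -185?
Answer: -2556/247 ≈ -10.348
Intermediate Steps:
z = -115/6 (z = (⅙)*(-115) = -115/6 ≈ -19.167)
E = 1/284 ≈ 0.0035211
w(L, T) = -61/6 - 163*L + T/284 (w(L, T) = 9 + ((-163*L + T/284) - 115/6) = 9 + (-115/6 - 163*L + T/284) = -61/6 - 163*L + T/284)
(-31689 + 24402)/(w(-4, I) + s(144, -44)) = (-31689 + 24402)/((-61/6 - 163*(-4) + (1/284)*(-185)) + 63) = -7287/((-61/6 + 652 - 185/284) + 63) = -7287/(546287/852 + 63) = -7287/599963/852 = -7287*852/599963 = -2556/247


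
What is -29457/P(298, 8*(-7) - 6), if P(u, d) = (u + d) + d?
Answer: -9819/58 ≈ -169.29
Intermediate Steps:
P(u, d) = u + 2*d (P(u, d) = (d + u) + d = u + 2*d)
-29457/P(298, 8*(-7) - 6) = -29457/(298 + 2*(8*(-7) - 6)) = -29457/(298 + 2*(-56 - 6)) = -29457/(298 + 2*(-62)) = -29457/(298 - 124) = -29457/174 = -29457*1/174 = -9819/58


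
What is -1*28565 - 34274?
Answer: -62839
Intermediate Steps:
-1*28565 - 34274 = -28565 - 34274 = -62839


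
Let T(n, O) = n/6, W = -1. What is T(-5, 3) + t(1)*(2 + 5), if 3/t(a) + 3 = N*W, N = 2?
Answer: -151/30 ≈ -5.0333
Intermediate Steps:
t(a) = -⅗ (t(a) = 3/(-3 + 2*(-1)) = 3/(-3 - 2) = 3/(-5) = 3*(-⅕) = -⅗)
T(n, O) = n/6 (T(n, O) = n*(⅙) = n/6)
T(-5, 3) + t(1)*(2 + 5) = (⅙)*(-5) - 3*(2 + 5)/5 = -⅚ - ⅗*7 = -⅚ - 21/5 = -151/30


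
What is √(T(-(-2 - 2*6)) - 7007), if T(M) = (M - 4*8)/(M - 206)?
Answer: I*√448442/8 ≈ 83.707*I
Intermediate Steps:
T(M) = (-32 + M)/(-206 + M) (T(M) = (M - 32)/(-206 + M) = (-32 + M)/(-206 + M))
√(T(-(-2 - 2*6)) - 7007) = √((-32 - (-2 - 2*6))/(-206 - (-2 - 2*6)) - 7007) = √((-32 - (-2 - 12))/(-206 - (-2 - 12)) - 7007) = √((-32 - 1*(-14))/(-206 - 1*(-14)) - 7007) = √((-32 + 14)/(-206 + 14) - 7007) = √(-18/(-192) - 7007) = √(-1/192*(-18) - 7007) = √(3/32 - 7007) = √(-224221/32) = I*√448442/8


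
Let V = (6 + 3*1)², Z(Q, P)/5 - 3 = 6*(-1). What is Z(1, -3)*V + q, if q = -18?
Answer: -1233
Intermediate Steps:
Z(Q, P) = -15 (Z(Q, P) = 15 + 5*(6*(-1)) = 15 + 5*(-6) = 15 - 30 = -15)
V = 81 (V = (6 + 3)² = 9² = 81)
Z(1, -3)*V + q = -15*81 - 18 = -1215 - 18 = -1233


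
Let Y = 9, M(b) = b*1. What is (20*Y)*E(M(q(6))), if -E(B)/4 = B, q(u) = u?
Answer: -4320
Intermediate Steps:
M(b) = b
E(B) = -4*B
(20*Y)*E(M(q(6))) = (20*9)*(-4*6) = 180*(-24) = -4320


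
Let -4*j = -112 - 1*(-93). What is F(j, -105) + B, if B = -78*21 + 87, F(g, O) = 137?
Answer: -1414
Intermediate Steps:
j = 19/4 (j = -(-112 - 1*(-93))/4 = -(-112 + 93)/4 = -¼*(-19) = 19/4 ≈ 4.7500)
B = -1551 (B = -1638 + 87 = -1551)
F(j, -105) + B = 137 - 1551 = -1414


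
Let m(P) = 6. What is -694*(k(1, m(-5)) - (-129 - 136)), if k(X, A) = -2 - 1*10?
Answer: -175582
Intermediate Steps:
k(X, A) = -12 (k(X, A) = -2 - 10 = -12)
-694*(k(1, m(-5)) - (-129 - 136)) = -694*(-12 - (-129 - 136)) = -694*(-12 - 1*(-265)) = -694*(-12 + 265) = -694*253 = -175582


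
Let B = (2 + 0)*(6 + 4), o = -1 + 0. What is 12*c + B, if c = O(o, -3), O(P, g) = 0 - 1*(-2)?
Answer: 44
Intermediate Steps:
o = -1
O(P, g) = 2 (O(P, g) = 0 + 2 = 2)
c = 2
B = 20 (B = 2*10 = 20)
12*c + B = 12*2 + 20 = 24 + 20 = 44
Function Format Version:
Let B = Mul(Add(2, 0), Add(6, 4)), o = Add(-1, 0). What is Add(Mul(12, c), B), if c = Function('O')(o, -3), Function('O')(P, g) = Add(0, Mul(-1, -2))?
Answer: 44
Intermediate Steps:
o = -1
Function('O')(P, g) = 2 (Function('O')(P, g) = Add(0, 2) = 2)
c = 2
B = 20 (B = Mul(2, 10) = 20)
Add(Mul(12, c), B) = Add(Mul(12, 2), 20) = Add(24, 20) = 44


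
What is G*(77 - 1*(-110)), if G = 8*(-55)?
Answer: -82280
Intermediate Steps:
G = -440
G*(77 - 1*(-110)) = -440*(77 - 1*(-110)) = -440*(77 + 110) = -440*187 = -82280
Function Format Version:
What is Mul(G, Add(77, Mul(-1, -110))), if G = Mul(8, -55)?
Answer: -82280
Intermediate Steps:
G = -440
Mul(G, Add(77, Mul(-1, -110))) = Mul(-440, Add(77, Mul(-1, -110))) = Mul(-440, Add(77, 110)) = Mul(-440, 187) = -82280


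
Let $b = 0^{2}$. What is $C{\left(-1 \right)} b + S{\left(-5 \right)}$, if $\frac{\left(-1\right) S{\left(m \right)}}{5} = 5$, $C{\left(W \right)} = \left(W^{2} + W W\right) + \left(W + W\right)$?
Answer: $-25$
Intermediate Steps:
$C{\left(W \right)} = 2 W + 2 W^{2}$ ($C{\left(W \right)} = \left(W^{2} + W^{2}\right) + 2 W = 2 W^{2} + 2 W = 2 W + 2 W^{2}$)
$b = 0$
$S{\left(m \right)} = -25$ ($S{\left(m \right)} = \left(-5\right) 5 = -25$)
$C{\left(-1 \right)} b + S{\left(-5 \right)} = 2 \left(-1\right) \left(1 - 1\right) 0 - 25 = 2 \left(-1\right) 0 \cdot 0 - 25 = 0 \cdot 0 - 25 = 0 - 25 = -25$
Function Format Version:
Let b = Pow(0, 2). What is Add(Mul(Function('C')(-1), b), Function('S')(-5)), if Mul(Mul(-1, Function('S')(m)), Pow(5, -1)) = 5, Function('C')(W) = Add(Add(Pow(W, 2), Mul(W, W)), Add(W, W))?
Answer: -25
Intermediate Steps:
Function('C')(W) = Add(Mul(2, W), Mul(2, Pow(W, 2))) (Function('C')(W) = Add(Add(Pow(W, 2), Pow(W, 2)), Mul(2, W)) = Add(Mul(2, Pow(W, 2)), Mul(2, W)) = Add(Mul(2, W), Mul(2, Pow(W, 2))))
b = 0
Function('S')(m) = -25 (Function('S')(m) = Mul(-5, 5) = -25)
Add(Mul(Function('C')(-1), b), Function('S')(-5)) = Add(Mul(Mul(2, -1, Add(1, -1)), 0), -25) = Add(Mul(Mul(2, -1, 0), 0), -25) = Add(Mul(0, 0), -25) = Add(0, -25) = -25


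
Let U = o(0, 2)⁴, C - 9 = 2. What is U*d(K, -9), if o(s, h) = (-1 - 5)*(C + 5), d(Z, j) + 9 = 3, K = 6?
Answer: -509607936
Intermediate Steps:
C = 11 (C = 9 + 2 = 11)
d(Z, j) = -6 (d(Z, j) = -9 + 3 = -6)
o(s, h) = -96 (o(s, h) = (-1 - 5)*(11 + 5) = -6*16 = -96)
U = 84934656 (U = (-96)⁴ = 84934656)
U*d(K, -9) = 84934656*(-6) = -509607936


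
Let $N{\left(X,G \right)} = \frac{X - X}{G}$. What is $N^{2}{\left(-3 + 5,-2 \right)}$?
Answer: $0$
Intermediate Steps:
$N{\left(X,G \right)} = 0$ ($N{\left(X,G \right)} = \frac{0}{G} = 0$)
$N^{2}{\left(-3 + 5,-2 \right)} = 0^{2} = 0$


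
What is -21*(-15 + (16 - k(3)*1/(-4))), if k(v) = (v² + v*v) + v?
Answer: -525/4 ≈ -131.25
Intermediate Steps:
k(v) = v + 2*v² (k(v) = (v² + v²) + v = 2*v² + v = v + 2*v²)
-21*(-15 + (16 - k(3)*1/(-4))) = -21*(-15 + (16 - 3*(1 + 2*3)*1/(-4))) = -21*(-15 + (16 - 3*(1 + 6)*1*(-¼))) = -21*(-15 + (16 - 3*7*(-1)/4)) = -21*(-15 + (16 - 21*(-1)/4)) = -21*(-15 + (16 - 1*(-21/4))) = -21*(-15 + (16 + 21/4)) = -21*(-15 + 85/4) = -21*25/4 = -525/4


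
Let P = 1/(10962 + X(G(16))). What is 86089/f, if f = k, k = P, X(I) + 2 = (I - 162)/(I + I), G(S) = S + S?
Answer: 30187538295/32 ≈ 9.4336e+8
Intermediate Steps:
G(S) = 2*S
X(I) = -2 + (-162 + I)/(2*I) (X(I) = -2 + (I - 162)/(I + I) = -2 + (-162 + I)/((2*I)) = -2 + (-162 + I)*(1/(2*I)) = -2 + (-162 + I)/(2*I))
P = 32/350655 (P = 1/(10962 + (-3/2 - 81/(2*16))) = 1/(10962 + (-3/2 - 81/32)) = 1/(10962 - 129/32) = 1/(350655/32) = 32/350655 ≈ 9.1258e-5)
k = 32/350655 ≈ 9.1258e-5
f = 32/350655 ≈ 9.1258e-5
86089/f = 86089/(32/350655) = 86089*(350655/32) = 30187538295/32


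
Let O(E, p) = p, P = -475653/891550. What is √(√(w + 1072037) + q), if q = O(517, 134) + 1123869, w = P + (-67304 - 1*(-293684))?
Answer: √(35737064039768300 + 178310*√41282445343256414)/178310 ≈ 1060.7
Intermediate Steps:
P = -475653/891550 (P = -475653*1/891550 = -475653/891550 ≈ -0.53351)
w = 201828613347/891550 (w = -475653/891550 + (-67304 - 1*(-293684)) = -475653/891550 + (-67304 + 293684) = -475653/891550 + 226380 = 201828613347/891550 ≈ 2.2638e+5)
q = 1124003 (q = 134 + 1123869 = 1124003)
√(√(w + 1072037) + q) = √(√(201828613347/891550 + 1072037) + 1124003) = √(√(1157603200697/891550) + 1124003) = √(√41282445343256414/178310 + 1124003) = √(1124003 + √41282445343256414/178310)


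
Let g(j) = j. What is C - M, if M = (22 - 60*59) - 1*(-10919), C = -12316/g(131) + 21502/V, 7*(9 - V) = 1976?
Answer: -1897990645/250603 ≈ -7573.7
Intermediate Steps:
V = -1913/7 (V = 9 - ⅐*1976 = 9 - 1976/7 = -1913/7 ≈ -273.29)
C = -43277842/250603 (C = -12316/131 + 21502/(-1913/7) = -12316*1/131 + 21502*(-7/1913) = -12316/131 - 150514/1913 = -43277842/250603 ≈ -172.69)
M = 7401 (M = (22 - 3540) + 10919 = -3518 + 10919 = 7401)
C - M = -43277842/250603 - 1*7401 = -43277842/250603 - 7401 = -1897990645/250603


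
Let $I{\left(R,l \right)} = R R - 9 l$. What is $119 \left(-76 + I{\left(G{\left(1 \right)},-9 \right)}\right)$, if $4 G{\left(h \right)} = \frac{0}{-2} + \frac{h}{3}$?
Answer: $\frac{85799}{144} \approx 595.83$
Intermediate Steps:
$G{\left(h \right)} = \frac{h}{12}$ ($G{\left(h \right)} = \frac{\frac{0}{-2} + \frac{h}{3}}{4} = \frac{0 \left(- \frac{1}{2}\right) + h \frac{1}{3}}{4} = \frac{0 + \frac{h}{3}}{4} = \frac{\frac{1}{3} h}{4} = \frac{h}{12}$)
$I{\left(R,l \right)} = R^{2} - 9 l$
$119 \left(-76 + I{\left(G{\left(1 \right)},-9 \right)}\right) = 119 \left(-76 + \left(\left(\frac{1}{12} \cdot 1\right)^{2} - -81\right)\right) = 119 \left(-76 + \left(\left(\frac{1}{12}\right)^{2} + 81\right)\right) = 119 \left(-76 + \left(\frac{1}{144} + 81\right)\right) = 119 \left(-76 + \frac{11665}{144}\right) = 119 \cdot \frac{721}{144} = \frac{85799}{144}$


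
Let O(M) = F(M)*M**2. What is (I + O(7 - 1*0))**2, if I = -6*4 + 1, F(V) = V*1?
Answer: 102400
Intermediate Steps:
F(V) = V
O(M) = M**3 (O(M) = M*M**2 = M**3)
I = -23 (I = -24 + 1 = -23)
(I + O(7 - 1*0))**2 = (-23 + (7 - 1*0)**3)**2 = (-23 + (7 + 0)**3)**2 = (-23 + 7**3)**2 = (-23 + 343)**2 = 320**2 = 102400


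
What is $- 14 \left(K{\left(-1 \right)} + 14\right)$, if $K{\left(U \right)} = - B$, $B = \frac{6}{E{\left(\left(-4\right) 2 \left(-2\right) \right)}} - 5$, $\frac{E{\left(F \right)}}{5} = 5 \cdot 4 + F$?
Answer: $- \frac{3983}{15} \approx -265.53$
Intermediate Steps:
$E{\left(F \right)} = 100 + 5 F$ ($E{\left(F \right)} = 5 \left(5 \cdot 4 + F\right) = 5 \left(20 + F\right) = 100 + 5 F$)
$B = - \frac{149}{30}$ ($B = \frac{6}{100 + 5 \left(-4\right) 2 \left(-2\right)} - 5 = \frac{6}{100 + 5 \left(\left(-8\right) \left(-2\right)\right)} - 5 = \frac{6}{100 + 5 \cdot 16} - 5 = \frac{6}{100 + 80} - 5 = \frac{6}{180} - 5 = 6 \cdot \frac{1}{180} - 5 = \frac{1}{30} - 5 = - \frac{149}{30} \approx -4.9667$)
$K{\left(U \right)} = \frac{149}{30}$ ($K{\left(U \right)} = \left(-1\right) \left(- \frac{149}{30}\right) = \frac{149}{30}$)
$- 14 \left(K{\left(-1 \right)} + 14\right) = - 14 \left(\frac{149}{30} + 14\right) = \left(-14\right) \frac{569}{30} = - \frac{3983}{15}$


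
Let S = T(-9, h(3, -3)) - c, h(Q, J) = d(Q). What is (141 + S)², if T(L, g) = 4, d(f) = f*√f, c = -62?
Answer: 42849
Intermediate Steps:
d(f) = f^(3/2)
h(Q, J) = Q^(3/2)
S = 66 (S = 4 - 1*(-62) = 4 + 62 = 66)
(141 + S)² = (141 + 66)² = 207² = 42849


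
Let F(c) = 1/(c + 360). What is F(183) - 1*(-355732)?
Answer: 193162477/543 ≈ 3.5573e+5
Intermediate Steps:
F(c) = 1/(360 + c)
F(183) - 1*(-355732) = 1/(360 + 183) - 1*(-355732) = 1/543 + 355732 = 193162477/543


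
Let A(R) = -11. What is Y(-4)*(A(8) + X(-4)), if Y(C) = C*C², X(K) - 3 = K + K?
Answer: 1024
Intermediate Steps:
X(K) = 3 + 2*K (X(K) = 3 + (K + K) = 3 + 2*K)
Y(C) = C³
Y(-4)*(A(8) + X(-4)) = (-4)³*(-11 + (3 + 2*(-4))) = -64*(-11 + (3 - 8)) = -64*(-11 - 5) = -64*(-16) = 1024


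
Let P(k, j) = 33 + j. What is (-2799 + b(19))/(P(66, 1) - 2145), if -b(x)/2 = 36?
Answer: 2871/2111 ≈ 1.3600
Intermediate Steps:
b(x) = -72 (b(x) = -2*36 = -72)
(-2799 + b(19))/(P(66, 1) - 2145) = (-2799 - 72)/((33 + 1) - 2145) = -2871/(34 - 2145) = -2871/(-2111) = -2871*(-1/2111) = 2871/2111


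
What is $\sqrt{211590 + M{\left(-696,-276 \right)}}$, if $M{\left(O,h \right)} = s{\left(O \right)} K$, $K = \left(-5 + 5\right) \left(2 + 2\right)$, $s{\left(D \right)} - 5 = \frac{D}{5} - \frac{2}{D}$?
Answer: $3 \sqrt{23510} \approx 459.99$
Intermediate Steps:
$s{\left(D \right)} = 5 - \frac{2}{D} + \frac{D}{5}$ ($s{\left(D \right)} = 5 + \left(\frac{D}{5} - \frac{2}{D}\right) = 5 + \left(- \frac{2}{D} + \frac{D}{5}\right) = 5 - \frac{2}{D} + \frac{D}{5}$)
$K = 0$ ($K = 0 \cdot 4 = 0$)
$M{\left(O,h \right)} = 0$ ($M{\left(O,h \right)} = \left(5 - \frac{2}{O} + \frac{O}{5}\right) 0 = 0$)
$\sqrt{211590 + M{\left(-696,-276 \right)}} = \sqrt{211590 + 0} = \sqrt{211590} = 3 \sqrt{23510}$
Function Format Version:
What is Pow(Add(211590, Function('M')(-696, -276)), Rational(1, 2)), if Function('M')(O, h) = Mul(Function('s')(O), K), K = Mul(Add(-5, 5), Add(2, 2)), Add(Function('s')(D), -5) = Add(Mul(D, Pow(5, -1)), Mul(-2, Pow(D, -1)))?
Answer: Mul(3, Pow(23510, Rational(1, 2))) ≈ 459.99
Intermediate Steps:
Function('s')(D) = Add(5, Mul(-2, Pow(D, -1)), Mul(Rational(1, 5), D)) (Function('s')(D) = Add(5, Add(Mul(D, Pow(5, -1)), Mul(-2, Pow(D, -1)))) = Add(5, Add(Mul(D, Rational(1, 5)), Mul(-2, Pow(D, -1)))) = Add(5, Add(Mul(Rational(1, 5), D), Mul(-2, Pow(D, -1)))) = Add(5, Add(Mul(-2, Pow(D, -1)), Mul(Rational(1, 5), D))) = Add(5, Mul(-2, Pow(D, -1)), Mul(Rational(1, 5), D)))
K = 0 (K = Mul(0, 4) = 0)
Function('M')(O, h) = 0 (Function('M')(O, h) = Mul(Add(5, Mul(-2, Pow(O, -1)), Mul(Rational(1, 5), O)), 0) = 0)
Pow(Add(211590, Function('M')(-696, -276)), Rational(1, 2)) = Pow(Add(211590, 0), Rational(1, 2)) = Pow(211590, Rational(1, 2)) = Mul(3, Pow(23510, Rational(1, 2)))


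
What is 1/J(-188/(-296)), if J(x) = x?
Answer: 74/47 ≈ 1.5745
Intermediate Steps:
1/J(-188/(-296)) = 1/(-188/(-296)) = 1/(-188*(-1/296)) = 1/(47/74) = 74/47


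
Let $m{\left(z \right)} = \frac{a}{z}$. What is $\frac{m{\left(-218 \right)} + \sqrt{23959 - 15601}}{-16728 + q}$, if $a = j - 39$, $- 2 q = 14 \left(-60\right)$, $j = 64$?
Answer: $\frac{25}{3555144} - \frac{\sqrt{8358}}{16308} \approx -0.0055989$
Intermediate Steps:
$q = 420$ ($q = - \frac{14 \left(-60\right)}{2} = \left(- \frac{1}{2}\right) \left(-840\right) = 420$)
$a = 25$ ($a = 64 - 39 = 25$)
$m{\left(z \right)} = \frac{25}{z}$
$\frac{m{\left(-218 \right)} + \sqrt{23959 - 15601}}{-16728 + q} = \frac{\frac{25}{-218} + \sqrt{23959 - 15601}}{-16728 + 420} = \frac{25 \left(- \frac{1}{218}\right) + \sqrt{8358}}{-16308} = \left(- \frac{25}{218} + \sqrt{8358}\right) \left(- \frac{1}{16308}\right) = \frac{25}{3555144} - \frac{\sqrt{8358}}{16308}$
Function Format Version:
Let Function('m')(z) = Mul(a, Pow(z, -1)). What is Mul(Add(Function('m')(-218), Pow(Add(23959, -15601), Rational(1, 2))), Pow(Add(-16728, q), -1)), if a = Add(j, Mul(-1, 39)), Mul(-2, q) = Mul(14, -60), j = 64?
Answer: Add(Rational(25, 3555144), Mul(Rational(-1, 16308), Pow(8358, Rational(1, 2)))) ≈ -0.0055989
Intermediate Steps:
q = 420 (q = Mul(Rational(-1, 2), Mul(14, -60)) = Mul(Rational(-1, 2), -840) = 420)
a = 25 (a = Add(64, Mul(-1, 39)) = Add(64, -39) = 25)
Function('m')(z) = Mul(25, Pow(z, -1))
Mul(Add(Function('m')(-218), Pow(Add(23959, -15601), Rational(1, 2))), Pow(Add(-16728, q), -1)) = Mul(Add(Mul(25, Pow(-218, -1)), Pow(Add(23959, -15601), Rational(1, 2))), Pow(Add(-16728, 420), -1)) = Mul(Add(Mul(25, Rational(-1, 218)), Pow(8358, Rational(1, 2))), Pow(-16308, -1)) = Mul(Add(Rational(-25, 218), Pow(8358, Rational(1, 2))), Rational(-1, 16308)) = Add(Rational(25, 3555144), Mul(Rational(-1, 16308), Pow(8358, Rational(1, 2))))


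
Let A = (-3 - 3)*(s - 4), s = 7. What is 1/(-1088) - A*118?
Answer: 2310911/1088 ≈ 2124.0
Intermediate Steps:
A = -18 (A = (-3 - 3)*(7 - 4) = -6*3 = -18)
1/(-1088) - A*118 = 1/(-1088) - (-18)*118 = -1/1088 - 1*(-2124) = -1/1088 + 2124 = 2310911/1088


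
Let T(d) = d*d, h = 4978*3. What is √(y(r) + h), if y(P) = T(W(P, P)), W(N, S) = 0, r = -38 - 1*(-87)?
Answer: √14934 ≈ 122.20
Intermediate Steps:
h = 14934
r = 49 (r = -38 + 87 = 49)
T(d) = d²
y(P) = 0 (y(P) = 0² = 0)
√(y(r) + h) = √(0 + 14934) = √14934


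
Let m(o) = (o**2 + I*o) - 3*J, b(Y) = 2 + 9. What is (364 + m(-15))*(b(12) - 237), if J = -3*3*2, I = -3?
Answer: -155488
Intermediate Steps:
J = -18 (J = -9*2 = -18)
b(Y) = 11
m(o) = 54 + o**2 - 3*o (m(o) = (o**2 - 3*o) - 3*(-18) = (o**2 - 3*o) + 54 = 54 + o**2 - 3*o)
(364 + m(-15))*(b(12) - 237) = (364 + (54 + (-15)**2 - 3*(-15)))*(11 - 237) = (364 + (54 + 225 + 45))*(-226) = (364 + 324)*(-226) = 688*(-226) = -155488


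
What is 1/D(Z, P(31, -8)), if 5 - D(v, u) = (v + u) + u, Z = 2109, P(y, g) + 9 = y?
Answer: -1/2148 ≈ -0.00046555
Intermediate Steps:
P(y, g) = -9 + y
D(v, u) = 5 - v - 2*u (D(v, u) = 5 - ((v + u) + u) = 5 - ((u + v) + u) = 5 - (v + 2*u) = 5 + (-v - 2*u) = 5 - v - 2*u)
1/D(Z, P(31, -8)) = 1/(5 - 1*2109 - 2*(-9 + 31)) = 1/(5 - 2109 - 2*22) = 1/(5 - 2109 - 44) = 1/(-2148) = -1/2148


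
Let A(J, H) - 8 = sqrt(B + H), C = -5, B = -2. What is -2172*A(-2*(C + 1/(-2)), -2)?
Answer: -17376 - 4344*I ≈ -17376.0 - 4344.0*I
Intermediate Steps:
A(J, H) = 8 + sqrt(-2 + H)
-2172*A(-2*(C + 1/(-2)), -2) = -2172*(8 + sqrt(-2 - 2)) = -2172*(8 + sqrt(-4)) = -2172*(8 + 2*I) = -17376 - 4344*I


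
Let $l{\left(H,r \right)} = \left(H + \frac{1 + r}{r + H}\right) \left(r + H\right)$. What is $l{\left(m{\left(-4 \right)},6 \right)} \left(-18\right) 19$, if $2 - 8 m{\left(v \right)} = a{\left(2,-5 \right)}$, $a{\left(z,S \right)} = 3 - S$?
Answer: $- \frac{8379}{8} \approx -1047.4$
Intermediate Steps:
$m{\left(v \right)} = - \frac{3}{4}$ ($m{\left(v \right)} = \frac{1}{4} - \frac{3 - -5}{8} = \frac{1}{4} - \frac{3 + 5}{8} = \frac{1}{4} - 1 = - \frac{3}{4}$)
$l{\left(H,r \right)} = \left(H + r\right) \left(H + \frac{1 + r}{H + r}\right)$ ($l{\left(H,r \right)} = \left(H + \frac{1 + r}{H + r}\right) \left(H + r\right) = \left(H + r\right) \left(H + \frac{1 + r}{H + r}\right)$)
$l{\left(m{\left(-4 \right)},6 \right)} \left(-18\right) 19 = \left(1 + 6 + \left(- \frac{3}{4}\right)^{2} - \frac{9}{2}\right) \left(-18\right) 19 = \left(1 + 6 + \frac{9}{16} - \frac{9}{2}\right) \left(-18\right) 19 = \frac{49}{16} \left(-18\right) 19 = \left(- \frac{441}{8}\right) 19 = - \frac{8379}{8}$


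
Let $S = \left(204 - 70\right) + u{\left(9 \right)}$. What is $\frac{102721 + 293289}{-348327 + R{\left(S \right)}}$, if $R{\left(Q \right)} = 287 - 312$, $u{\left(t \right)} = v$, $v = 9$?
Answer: $- \frac{198005}{174176} \approx -1.1368$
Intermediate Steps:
$u{\left(t \right)} = 9$
$S = 143$ ($S = \left(204 - 70\right) + 9 = 134 + 9 = 143$)
$R{\left(Q \right)} = -25$ ($R{\left(Q \right)} = 287 - 312 = -25$)
$\frac{102721 + 293289}{-348327 + R{\left(S \right)}} = \frac{102721 + 293289}{-348327 - 25} = \frac{396010}{-348352} = 396010 \left(- \frac{1}{348352}\right) = - \frac{198005}{174176}$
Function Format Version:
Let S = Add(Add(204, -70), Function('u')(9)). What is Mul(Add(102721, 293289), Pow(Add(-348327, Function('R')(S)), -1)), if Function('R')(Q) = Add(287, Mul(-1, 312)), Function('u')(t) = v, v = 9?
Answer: Rational(-198005, 174176) ≈ -1.1368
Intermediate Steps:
Function('u')(t) = 9
S = 143 (S = Add(Add(204, -70), 9) = Add(134, 9) = 143)
Function('R')(Q) = -25 (Function('R')(Q) = Add(287, -312) = -25)
Mul(Add(102721, 293289), Pow(Add(-348327, Function('R')(S)), -1)) = Mul(Add(102721, 293289), Pow(Add(-348327, -25), -1)) = Mul(396010, Pow(-348352, -1)) = Mul(396010, Rational(-1, 348352)) = Rational(-198005, 174176)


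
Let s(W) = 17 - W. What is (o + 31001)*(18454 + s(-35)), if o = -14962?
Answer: 296817734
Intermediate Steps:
(o + 31001)*(18454 + s(-35)) = (-14962 + 31001)*(18454 + (17 - 1*(-35))) = 16039*(18454 + (17 + 35)) = 16039*(18454 + 52) = 16039*18506 = 296817734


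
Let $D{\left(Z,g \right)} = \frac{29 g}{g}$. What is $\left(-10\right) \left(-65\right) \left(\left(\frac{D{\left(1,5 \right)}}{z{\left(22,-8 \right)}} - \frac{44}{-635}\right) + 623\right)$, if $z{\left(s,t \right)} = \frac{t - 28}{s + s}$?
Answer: $\frac{436575880}{1143} \approx 3.8196 \cdot 10^{5}$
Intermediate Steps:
$z{\left(s,t \right)} = \frac{-28 + t}{2 s}$
$D{\left(Z,g \right)} = 29$
$\left(-10\right) \left(-65\right) \left(\left(\frac{D{\left(1,5 \right)}}{z{\left(22,-8 \right)}} - \frac{44}{-635}\right) + 623\right) = \left(-10\right) \left(-65\right) \left(\left(\frac{29}{\frac{1}{2} \cdot \frac{1}{22} \left(-28 - 8\right)} - \frac{44}{-635}\right) + 623\right) = 650 \left(\left(\frac{29}{\frac{1}{2} \cdot \frac{1}{22} \left(-36\right)} - - \frac{44}{635}\right) + 623\right) = 650 \left(\left(\frac{29}{- \frac{9}{11}} + \frac{44}{635}\right) + 623\right) = 650 \left(\left(29 \left(- \frac{11}{9}\right) + \frac{44}{635}\right) + 623\right) = 650 \left(\left(- \frac{319}{9} + \frac{44}{635}\right) + 623\right) = 650 \left(- \frac{202169}{5715} + 623\right) = 650 \cdot \frac{3358276}{5715} = \frac{436575880}{1143}$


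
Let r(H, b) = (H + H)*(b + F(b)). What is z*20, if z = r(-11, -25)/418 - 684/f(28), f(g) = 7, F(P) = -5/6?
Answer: -768910/399 ≈ -1927.1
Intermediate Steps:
F(P) = -5/6 (F(P) = -5*1/6 = -5/6)
r(H, b) = 2*H*(-5/6 + b) (r(H, b) = (H + H)*(b - 5/6) = (2*H)*(-5/6 + b) = 2*H*(-5/6 + b))
z = -76891/798 (z = ((1/3)*(-11)*(-5 + 6*(-25)))/418 - 684/7 = ((1/3)*(-11)*(-5 - 150))*(1/418) - 684*1/7 = ((1/3)*(-11)*(-155))*(1/418) - 684/7 = (1705/3)*(1/418) - 684/7 = 155/114 - 684/7 = -76891/798 ≈ -96.355)
z*20 = -76891/798*20 = -768910/399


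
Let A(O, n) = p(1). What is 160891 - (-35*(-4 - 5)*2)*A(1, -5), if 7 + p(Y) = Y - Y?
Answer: 165301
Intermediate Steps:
p(Y) = -7 (p(Y) = -7 + (Y - Y) = -7 + 0 = -7)
A(O, n) = -7
160891 - (-35*(-4 - 5)*2)*A(1, -5) = 160891 - (-35*(-4 - 5)*2)*(-7) = 160891 - (-(-315)*2)*(-7) = 160891 - (-35*(-18))*(-7) = 160891 - 630*(-7) = 160891 - 1*(-4410) = 160891 + 4410 = 165301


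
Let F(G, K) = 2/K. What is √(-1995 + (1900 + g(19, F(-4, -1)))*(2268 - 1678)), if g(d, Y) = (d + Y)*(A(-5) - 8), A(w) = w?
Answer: √988615 ≈ 994.29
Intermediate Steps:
g(d, Y) = -13*Y - 13*d (g(d, Y) = (d + Y)*(-5 - 8) = (Y + d)*(-13) = -13*Y - 13*d)
√(-1995 + (1900 + g(19, F(-4, -1)))*(2268 - 1678)) = √(-1995 + (1900 + (-26/(-1) - 13*19))*(2268 - 1678)) = √(-1995 + (1900 + (-26*(-1) - 247))*590) = √(-1995 + (1900 + (-13*(-2) - 247))*590) = √(-1995 + (1900 + (26 - 247))*590) = √(-1995 + (1900 - 221)*590) = √(-1995 + 1679*590) = √(-1995 + 990610) = √988615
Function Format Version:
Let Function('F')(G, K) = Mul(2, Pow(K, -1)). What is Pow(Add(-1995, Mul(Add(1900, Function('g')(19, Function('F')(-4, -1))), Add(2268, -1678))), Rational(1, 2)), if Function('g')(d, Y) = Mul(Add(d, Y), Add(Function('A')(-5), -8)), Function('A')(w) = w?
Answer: Pow(988615, Rational(1, 2)) ≈ 994.29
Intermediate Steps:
Function('g')(d, Y) = Add(Mul(-13, Y), Mul(-13, d)) (Function('g')(d, Y) = Mul(Add(d, Y), Add(-5, -8)) = Mul(Add(Y, d), -13) = Add(Mul(-13, Y), Mul(-13, d)))
Pow(Add(-1995, Mul(Add(1900, Function('g')(19, Function('F')(-4, -1))), Add(2268, -1678))), Rational(1, 2)) = Pow(Add(-1995, Mul(Add(1900, Add(Mul(-13, Mul(2, Pow(-1, -1))), Mul(-13, 19))), Add(2268, -1678))), Rational(1, 2)) = Pow(Add(-1995, Mul(Add(1900, Add(Mul(-13, Mul(2, -1)), -247)), 590)), Rational(1, 2)) = Pow(Add(-1995, Mul(Add(1900, Add(Mul(-13, -2), -247)), 590)), Rational(1, 2)) = Pow(Add(-1995, Mul(Add(1900, Add(26, -247)), 590)), Rational(1, 2)) = Pow(Add(-1995, Mul(Add(1900, -221), 590)), Rational(1, 2)) = Pow(Add(-1995, Mul(1679, 590)), Rational(1, 2)) = Pow(Add(-1995, 990610), Rational(1, 2)) = Pow(988615, Rational(1, 2))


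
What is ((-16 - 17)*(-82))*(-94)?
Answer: -254364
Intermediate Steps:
((-16 - 17)*(-82))*(-94) = -33*(-82)*(-94) = 2706*(-94) = -254364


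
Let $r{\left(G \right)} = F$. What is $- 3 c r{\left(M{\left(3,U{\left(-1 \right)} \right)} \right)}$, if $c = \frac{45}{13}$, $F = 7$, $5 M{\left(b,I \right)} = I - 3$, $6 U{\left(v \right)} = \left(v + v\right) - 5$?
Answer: $- \frac{945}{13} \approx -72.692$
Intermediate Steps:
$U{\left(v \right)} = - \frac{5}{6} + \frac{v}{3}$ ($U{\left(v \right)} = \frac{\left(v + v\right) - 5}{6} = \frac{2 v - 5}{6} = \frac{-5 + 2 v}{6} = - \frac{5}{6} + \frac{v}{3}$)
$M{\left(b,I \right)} = - \frac{3}{5} + \frac{I}{5}$ ($M{\left(b,I \right)} = \frac{I - 3}{5} = \frac{-3 + I}{5} = - \frac{3}{5} + \frac{I}{5}$)
$r{\left(G \right)} = 7$
$c = \frac{45}{13}$ ($c = 45 \cdot \frac{1}{13} = \frac{45}{13} \approx 3.4615$)
$- 3 c r{\left(M{\left(3,U{\left(-1 \right)} \right)} \right)} = \left(-3\right) \frac{45}{13} \cdot 7 = \left(- \frac{135}{13}\right) 7 = - \frac{945}{13}$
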